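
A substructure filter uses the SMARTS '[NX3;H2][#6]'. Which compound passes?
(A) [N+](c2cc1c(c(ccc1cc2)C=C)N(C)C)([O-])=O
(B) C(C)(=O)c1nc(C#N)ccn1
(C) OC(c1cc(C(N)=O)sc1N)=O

C

[NX3;H2][#6] describes a trivalent nitrogen with two H attached to carbon (a primary amine).
(A) has a nitro group (-[N+](=O)[O-]) but the nitrogen is [N+] with no H, not NX3H2.
(B) has a nitrile (-C#N) but the nitrogen is NX1 (triple-bonded), not NX3 with two H.
(C) contains a primary amino group (-NH2), which satisfies every atom and bond constraint.
So the answer is (C).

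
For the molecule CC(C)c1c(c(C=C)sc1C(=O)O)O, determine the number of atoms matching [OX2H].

2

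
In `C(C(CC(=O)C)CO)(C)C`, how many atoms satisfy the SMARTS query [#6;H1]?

2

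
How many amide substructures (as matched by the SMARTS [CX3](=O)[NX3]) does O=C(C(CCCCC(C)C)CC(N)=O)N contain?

2

[CX3](=O)[NX3] is the SMARTS for an amide: a carbonyl carbon bonded to a trivalent nitrogen.
The molecule carries 2 separate instances of a primary amide (-C(=O)NH2) meeting every constraint; each maps to a distinct set of atoms, giving 2 matches.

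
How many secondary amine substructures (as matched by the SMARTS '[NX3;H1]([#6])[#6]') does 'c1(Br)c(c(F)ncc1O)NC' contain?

1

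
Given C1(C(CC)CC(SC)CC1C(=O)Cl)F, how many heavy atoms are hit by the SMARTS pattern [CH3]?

2

The query [CH3] means: aliphatic carbon with exactly three hydrogens.
Check the 14 heavy atoms by environment: 4× C (H1) → no; 3× C (H2) → no; 2× C (H3) → match; 1× C (H0) → no; 1× O (H0) → no; 1× Cl (H0) → no; 1× F (H0) → no; 1× S (H0) → no.
That gives 2 matching atoms.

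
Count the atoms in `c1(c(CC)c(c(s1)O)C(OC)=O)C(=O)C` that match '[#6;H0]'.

6

The query [#6;H0] means: any carbon with no attached hydrogen.
Check the 15 heavy atoms by environment: 1× s (aromatic, H0) → no; 4× c (aromatic, H0) → match; 2× C (H0) → match; 3× O (H0) → no; 3× C (H3) → no; 1× C (H2) → no; 1× O (H1) → no.
Summing the matching environments: 4 + 2 = 6 matching atoms.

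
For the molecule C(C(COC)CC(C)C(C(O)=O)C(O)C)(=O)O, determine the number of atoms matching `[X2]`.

The query [X2] means: any atom with exactly two total connections (bonds + H).
Check the 17 heavy atoms by environment: 9× C (X4) → no; 4× O (X2) → match; 2× C (X3) → no; 2× O (X1) → no.
That gives 4 matching atoms.

4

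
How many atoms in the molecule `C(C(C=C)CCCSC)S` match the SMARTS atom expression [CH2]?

5

Check the 10 heavy atoms by environment: 5× C (H2) → match; 2× C (H1) → no; 1× S (H1) → no; 1× S (H0) → no; 1× C (H3) → no.
That gives 5 matching atoms.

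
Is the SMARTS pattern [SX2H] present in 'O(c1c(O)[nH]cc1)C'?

The pattern [SX2H] describes an aliphatic sulfur with two connections, one being H — a thiol.
The closest candidate here is a hydroxyl group (-OH), but it is an -OH, not an -SH. No other fragment satisfies the full query, so there is no match.

No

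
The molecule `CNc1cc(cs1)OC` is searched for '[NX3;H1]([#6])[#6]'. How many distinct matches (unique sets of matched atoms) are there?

1

[NX3;H1]([#6])[#6] is the SMARTS for a secondary amine: a trivalent nitrogen with one H, bonded to two carbons.
Exactly one fragment in the molecule meets all constraints, giving 1 match.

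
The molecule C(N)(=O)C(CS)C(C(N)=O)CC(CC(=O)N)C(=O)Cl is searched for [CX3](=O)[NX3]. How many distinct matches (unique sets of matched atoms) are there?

[CX3](=O)[NX3] is the SMARTS for an amide: a carbonyl carbon bonded to a trivalent nitrogen.
The molecule carries 3 separate instances of a primary amide (-C(=O)NH2) meeting every constraint; each maps to a distinct set of atoms, giving 3 matches.

3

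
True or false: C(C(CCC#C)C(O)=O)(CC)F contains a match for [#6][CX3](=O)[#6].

False

The pattern [#6][CX3](=O)[#6] describes a carbonyl carbon (no H) flanked by two carbons — a ketone.
The closest candidate here is a carboxylic acid group (-C(=O)OH), but one neighbour of the carbonyl carbon is O, not C. No other fragment satisfies the full query, so there is no match.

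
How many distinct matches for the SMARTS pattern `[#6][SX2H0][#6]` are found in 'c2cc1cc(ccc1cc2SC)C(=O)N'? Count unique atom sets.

[#6][SX2H0][#6] is the SMARTS for a thioether: an aliphatic sulfur bridging two carbons with no H on the sulfur.
Exactly one fragment in the molecule meets all constraints, giving 1 match.

1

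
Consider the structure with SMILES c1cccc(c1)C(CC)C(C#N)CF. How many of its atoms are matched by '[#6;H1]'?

Check the 14 heavy atoms by environment: 2× C (H2) → no; 2× C (H1) → match; 1× C (H0) → no; 1× N (H0) → no; 1× F (H0) → no; 1× C (H3) → no; 1× c (aromatic, H0) → no; 5× c (aromatic, H1) → match.
Summing the matching environments: 2 + 5 = 7 matching atoms.

7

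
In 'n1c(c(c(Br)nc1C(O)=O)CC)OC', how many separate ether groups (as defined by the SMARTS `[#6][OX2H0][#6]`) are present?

1

[#6][OX2H0][#6] is the SMARTS for an ether: an aliphatic oxygen bridging two carbons with no H on the oxygen.
Exactly one fragment in the molecule meets all constraints, giving 1 match.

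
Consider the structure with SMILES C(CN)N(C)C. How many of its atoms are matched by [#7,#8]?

The query [#7,#8] means: nitrogen or oxygen (comma = OR).
Check the 6 heavy atoms by environment: 4× C → no; 2× N → match.
That gives 2 matching atoms.

2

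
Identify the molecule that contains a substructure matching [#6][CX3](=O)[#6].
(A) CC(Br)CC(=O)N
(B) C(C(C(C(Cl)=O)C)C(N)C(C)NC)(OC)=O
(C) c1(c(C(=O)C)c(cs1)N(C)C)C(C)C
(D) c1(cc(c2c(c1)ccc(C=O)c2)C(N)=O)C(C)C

C

[#6][CX3](=O)[#6] describes a carbonyl carbon (no H) flanked by two carbons (a ketone).
(A) has a primary amide (-C(=O)NH2) but one neighbour of the carbonyl carbon is N, not C.
(B) has a methyl-ester group (-C(=O)OCH3) but one neighbour of the carbonyl carbon is O, not C.
(C) contains an acetyl/ketone group (-C(=O)CH3), which satisfies every atom and bond constraint.
(D) has an aldehyde (-CHO) but the carbonyl carbon has H1, so it is not flanked by two carbons.
So the answer is (C).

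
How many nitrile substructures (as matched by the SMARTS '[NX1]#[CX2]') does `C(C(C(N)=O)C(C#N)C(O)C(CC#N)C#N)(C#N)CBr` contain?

[NX1]#[CX2] is the SMARTS for a nitrile: a nitrogen triple-bonded to a two-connected carbon.
The molecule carries 4 separate instances of a nitrile (-C#N) meeting every constraint; each maps to a distinct set of atoms, giving 4 matches.

4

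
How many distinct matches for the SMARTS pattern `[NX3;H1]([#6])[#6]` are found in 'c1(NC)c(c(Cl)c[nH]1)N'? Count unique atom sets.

1

[NX3;H1]([#6])[#6] is the SMARTS for a secondary amine: a trivalent nitrogen with one H, bonded to two carbons.
Exactly one fragment in the molecule meets all constraints, giving 1 match.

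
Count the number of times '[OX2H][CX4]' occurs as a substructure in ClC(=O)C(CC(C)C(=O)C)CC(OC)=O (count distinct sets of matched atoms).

0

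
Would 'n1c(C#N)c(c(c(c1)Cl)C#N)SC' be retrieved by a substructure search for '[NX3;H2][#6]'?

The pattern [NX3;H2][#6] describes a trivalent nitrogen with two H attached to carbon — a primary amine.
The closest candidate here is a nitrile (-C#N), but the nitrogen is NX1 (triple-bonded), not NX3 with two H. No other fragment satisfies the full query, so there is no match.

No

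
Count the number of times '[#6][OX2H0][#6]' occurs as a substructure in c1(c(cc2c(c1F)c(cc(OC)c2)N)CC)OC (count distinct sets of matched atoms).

[#6][OX2H0][#6] is the SMARTS for an ether: an aliphatic oxygen bridging two carbons with no H on the oxygen.
The molecule carries 2 separate instances of a methoxy ether (-OCH3) meeting every constraint; each maps to a distinct set of atoms, giving 2 matches.

2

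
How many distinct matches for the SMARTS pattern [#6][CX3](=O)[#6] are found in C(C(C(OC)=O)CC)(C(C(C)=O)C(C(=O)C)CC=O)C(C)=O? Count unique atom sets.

3

[#6][CX3](=O)[#6] is the SMARTS for a ketone: a carbonyl carbon (no H) flanked by two carbons.
The molecule carries 3 separate instances of an acetyl/ketone group (-C(=O)CH3) meeting every constraint; each maps to a distinct set of atoms, giving 3 matches.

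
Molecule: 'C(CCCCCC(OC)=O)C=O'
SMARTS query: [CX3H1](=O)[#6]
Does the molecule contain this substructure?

The pattern [CX3H1](=O)[#6] describes an sp2 carbon with one H, double-bonded to O and single-bonded to carbon — an aldehyde.
The molecule carries an aldehyde (-CHO), whose atoms satisfy every constraint of the query, so the pattern matches.

Yes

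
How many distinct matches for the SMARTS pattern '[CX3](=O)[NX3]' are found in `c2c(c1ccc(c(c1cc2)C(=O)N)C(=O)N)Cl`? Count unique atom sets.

2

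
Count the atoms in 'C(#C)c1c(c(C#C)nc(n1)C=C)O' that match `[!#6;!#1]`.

3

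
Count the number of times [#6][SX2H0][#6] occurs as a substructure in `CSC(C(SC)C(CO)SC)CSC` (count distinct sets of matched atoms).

4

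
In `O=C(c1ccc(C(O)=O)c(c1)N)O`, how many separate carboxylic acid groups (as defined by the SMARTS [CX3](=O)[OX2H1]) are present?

[CX3](=O)[OX2H1] is the SMARTS for a carboxylic acid: an sp2 carbon double-bonded to O and single-bonded to an -OH oxygen.
The molecule carries 2 separate instances of a carboxylic acid group (-C(=O)OH) meeting every constraint; each maps to a distinct set of atoms, giving 2 matches.

2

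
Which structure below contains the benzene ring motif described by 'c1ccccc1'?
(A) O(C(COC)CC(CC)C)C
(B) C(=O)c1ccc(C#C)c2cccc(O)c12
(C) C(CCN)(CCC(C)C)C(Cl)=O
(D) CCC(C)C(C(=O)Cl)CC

c1ccccc1 describes six aromatic carbons in a ring (a benzene ring).
(A) has a methyl group (-CH3) but no six-membered all-carbon aromatic ring is present.
(B) contains the required atom environment, so the pattern matches.
(C) has a methyl group (-CH3) but no six-membered all-carbon aromatic ring is present.
(D) has a methyl group (-CH3) but no six-membered all-carbon aromatic ring is present.
So the answer is (B).

B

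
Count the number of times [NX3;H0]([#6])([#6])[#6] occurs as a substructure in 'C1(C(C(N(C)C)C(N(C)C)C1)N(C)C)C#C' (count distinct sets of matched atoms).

[NX3;H0]([#6])([#6])[#6] is the SMARTS for a tertiary amine: a trivalent nitrogen with no H, bonded to three carbons.
The molecule carries 3 separate instances of a dimethylamino group (-N(CH3)2) meeting every constraint; each maps to a distinct set of atoms, giving 3 matches.

3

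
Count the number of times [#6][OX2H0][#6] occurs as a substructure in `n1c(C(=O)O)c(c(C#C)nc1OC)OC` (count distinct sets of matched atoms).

[#6][OX2H0][#6] is the SMARTS for an ether: an aliphatic oxygen bridging two carbons with no H on the oxygen.
The molecule carries 2 separate instances of a methoxy ether (-OCH3) meeting every constraint; each maps to a distinct set of atoms, giving 2 matches.

2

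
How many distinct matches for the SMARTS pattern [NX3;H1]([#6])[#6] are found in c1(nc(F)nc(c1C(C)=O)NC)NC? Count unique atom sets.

2

[NX3;H1]([#6])[#6] is the SMARTS for a secondary amine: a trivalent nitrogen with one H, bonded to two carbons.
The molecule carries 2 separate instances of an N-methylamino group (-NHCH3) meeting every constraint; each maps to a distinct set of atoms, giving 2 matches.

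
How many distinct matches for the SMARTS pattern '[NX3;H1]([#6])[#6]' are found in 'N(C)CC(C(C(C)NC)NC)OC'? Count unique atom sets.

[NX3;H1]([#6])[#6] is the SMARTS for a secondary amine: a trivalent nitrogen with one H, bonded to two carbons.
The molecule carries 3 separate instances of an N-methylamino group (-NHCH3) meeting every constraint; each maps to a distinct set of atoms, giving 3 matches.

3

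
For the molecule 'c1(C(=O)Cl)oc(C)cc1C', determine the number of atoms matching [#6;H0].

4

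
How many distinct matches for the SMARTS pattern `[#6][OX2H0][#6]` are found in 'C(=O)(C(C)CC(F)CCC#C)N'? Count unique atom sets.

0

[#6][OX2H0][#6] is the SMARTS for an ether: an aliphatic oxygen bridging two carbons with no H on the oxygen.
No fragment in the molecule satisfies every constraint, giving 0 matches.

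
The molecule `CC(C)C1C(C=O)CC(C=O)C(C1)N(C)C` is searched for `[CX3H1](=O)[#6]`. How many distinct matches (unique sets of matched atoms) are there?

2

[CX3H1](=O)[#6] is the SMARTS for an aldehyde: an sp2 carbon with one H, double-bonded to O and single-bonded to carbon.
The molecule carries 2 separate instances of an aldehyde (-CHO) meeting every constraint; each maps to a distinct set of atoms, giving 2 matches.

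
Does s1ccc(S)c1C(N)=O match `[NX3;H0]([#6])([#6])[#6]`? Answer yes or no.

No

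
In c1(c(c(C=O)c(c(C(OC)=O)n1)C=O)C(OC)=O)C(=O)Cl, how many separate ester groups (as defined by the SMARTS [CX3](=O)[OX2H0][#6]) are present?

[CX3](=O)[OX2H0][#6] is the SMARTS for an ester: a carbonyl carbon bonded to an oxygen that is itself bonded to carbon (no H on that O).
The molecule carries 2 separate instances of a methyl-ester group (-C(=O)OCH3) meeting every constraint; each maps to a distinct set of atoms, giving 2 matches.

2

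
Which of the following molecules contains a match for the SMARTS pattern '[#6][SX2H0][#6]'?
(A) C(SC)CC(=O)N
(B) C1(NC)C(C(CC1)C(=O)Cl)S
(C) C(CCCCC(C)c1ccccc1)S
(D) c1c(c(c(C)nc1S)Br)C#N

[#6][SX2H0][#6] describes an aliphatic sulfur bridging two carbons with no H on the sulfur (a thioether).
(A) contains a methylthio ether (-SCH3), which satisfies every atom and bond constraint.
(B) has a thiol (-SH) but the sulfur has H1, not H0 bridging two carbons.
(C) has a thiol (-SH) but the sulfur has H1, not H0 bridging two carbons.
(D) has a thiol (-SH) but the sulfur has H1, not H0 bridging two carbons.
So the answer is (A).

A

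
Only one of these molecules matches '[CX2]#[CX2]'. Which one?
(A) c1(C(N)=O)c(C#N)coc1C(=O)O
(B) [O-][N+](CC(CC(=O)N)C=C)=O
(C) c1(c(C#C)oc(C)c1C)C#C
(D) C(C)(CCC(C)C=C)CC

C

[CX2]#[CX2] describes a carbon-carbon triple bond (an alkyne).
(A) has a nitrile (-C#N) but the triple bond is C#N, not C#C.
(B) has a vinyl group (-CH=CH2) but the C=C is a double bond; both carbons are CX3, not CX2.
(C) contains an ethynyl group (-C#CH), which satisfies every atom and bond constraint.
(D) has a vinyl group (-CH=CH2) but the C=C is a double bond; both carbons are CX3, not CX2.
So the answer is (C).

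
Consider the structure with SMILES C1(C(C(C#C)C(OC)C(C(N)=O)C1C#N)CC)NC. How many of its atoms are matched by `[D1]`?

7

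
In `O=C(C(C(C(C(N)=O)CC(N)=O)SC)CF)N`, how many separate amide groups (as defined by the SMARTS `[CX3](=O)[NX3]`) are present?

3

[CX3](=O)[NX3] is the SMARTS for an amide: a carbonyl carbon bonded to a trivalent nitrogen.
The molecule carries 3 separate instances of a primary amide (-C(=O)NH2) meeting every constraint; each maps to a distinct set of atoms, giving 3 matches.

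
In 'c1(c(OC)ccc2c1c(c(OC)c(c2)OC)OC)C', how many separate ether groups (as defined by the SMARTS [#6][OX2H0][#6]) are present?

[#6][OX2H0][#6] is the SMARTS for an ether: an aliphatic oxygen bridging two carbons with no H on the oxygen.
The molecule carries 4 separate instances of a methoxy ether (-OCH3) meeting every constraint; each maps to a distinct set of atoms, giving 4 matches.

4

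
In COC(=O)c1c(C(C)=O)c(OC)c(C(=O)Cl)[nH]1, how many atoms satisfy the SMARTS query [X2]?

2

Check the 17 heavy atoms by environment: 1× n (aromatic, X3) → no; 4× c (aromatic, X3) → no; 3× C (X3) → no; 3× O (X1) → no; 2× O (X2) → match; 3× C (X4) → no; 1× Cl (X1) → no.
That gives 2 matching atoms.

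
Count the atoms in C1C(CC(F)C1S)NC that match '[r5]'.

Check the 9 heavy atoms by environment: 5× C (in 5-ring) → match; 1× F (acyclic) → no; 1× S (acyclic) → no; 1× N (acyclic) → no; 1× C (acyclic) → no.
That gives 5 matching atoms.

5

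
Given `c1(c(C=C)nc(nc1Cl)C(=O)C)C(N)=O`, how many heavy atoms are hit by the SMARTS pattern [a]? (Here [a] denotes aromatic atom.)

6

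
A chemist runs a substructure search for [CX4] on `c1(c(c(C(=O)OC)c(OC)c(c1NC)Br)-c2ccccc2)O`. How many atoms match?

The query [CX4] means: C with X4: aliphatic carbon with exactly 4 total connections (bonds + H).
Check the 22 heavy atoms by environment: 12× c (aromatic, X3) → no; 3× O (X2) → no; 1× Br (X1) → no; 3× C (X4) → match; 1× C (X3) → no; 1× O (X1) → no; 1× N (X3) → no.
That gives 3 matching atoms.

3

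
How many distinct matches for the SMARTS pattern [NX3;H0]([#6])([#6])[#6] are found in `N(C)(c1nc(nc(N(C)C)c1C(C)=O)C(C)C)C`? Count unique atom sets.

2

[NX3;H0]([#6])([#6])[#6] is the SMARTS for a tertiary amine: a trivalent nitrogen with no H, bonded to three carbons.
The molecule carries 2 separate instances of a dimethylamino group (-N(CH3)2) meeting every constraint; each maps to a distinct set of atoms, giving 2 matches.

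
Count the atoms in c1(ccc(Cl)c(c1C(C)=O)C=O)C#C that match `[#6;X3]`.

8

Check the 14 heavy atoms by environment: 6× c (aromatic, X3) → match; 1× Cl (X1) → no; 2× C (X2) → no; 2× C (X3) → match; 2× O (X1) → no; 1× C (X4) → no.
Summing the matching environments: 6 + 2 = 8 matching atoms.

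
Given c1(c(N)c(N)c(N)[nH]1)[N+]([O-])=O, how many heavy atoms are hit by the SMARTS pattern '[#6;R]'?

The query [#6;R] means: carbon that is part of a ring.
Check the 11 heavy atoms by environment: 1× n (aromatic, in 5-ring) → no; 4× c (aromatic, in 5-ring) → match; 3× N (acyclic) → no; 1× N (charge +1, acyclic) → no; 1× O (charge -1, acyclic) → no; 1× O (acyclic) → no.
That gives 4 matching atoms.

4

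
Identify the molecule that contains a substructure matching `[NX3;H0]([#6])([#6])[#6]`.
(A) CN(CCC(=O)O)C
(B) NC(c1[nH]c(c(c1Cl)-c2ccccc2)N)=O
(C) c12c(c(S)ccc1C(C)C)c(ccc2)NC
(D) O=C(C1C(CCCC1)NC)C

[NX3;H0]([#6])([#6])[#6] describes a trivalent nitrogen with no H, bonded to three carbons (a tertiary amine).
(A) contains a dimethylamino group (-N(CH3)2), which satisfies every atom and bond constraint.
(B) has a primary amide (-C(=O)NH2) but the amide nitrogen has H2 and only one carbon neighbour.
(C) has an N-methylamino group (-NHCH3) but the nitrogen still has one H (H1), not H0.
(D) has an N-methylamino group (-NHCH3) but the nitrogen still has one H (H1), not H0.
So the answer is (A).

A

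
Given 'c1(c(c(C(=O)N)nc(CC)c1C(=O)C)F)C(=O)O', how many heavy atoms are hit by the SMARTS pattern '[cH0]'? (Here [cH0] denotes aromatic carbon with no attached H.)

5

The query [cH0] means: aromatic carbon with no attached hydrogen (substituted or ring-fusion).
Check the 18 heavy atoms by environment: 1× n (aromatic, H0) → no; 5× c (aromatic, H0) → match; 3× C (H0) → no; 3× O (H0) → no; 1× N (H2) → no; 1× C (H2) → no; 2× C (H3) → no; 1× F (H0) → no; 1× O (H1) → no.
That gives 5 matching atoms.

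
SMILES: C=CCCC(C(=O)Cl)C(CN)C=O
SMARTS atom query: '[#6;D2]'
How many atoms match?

The query [#6;D2] means: any carbon bonded to exactly two heavy atoms.
Check the 13 heavy atoms by environment: 5× C (D2) → match; 3× C (D3) → no; 1× N (D1) → no; 2× O (D1) → no; 1× Cl (D1) → no; 1× C (D1) → no.
That gives 5 matching atoms.

5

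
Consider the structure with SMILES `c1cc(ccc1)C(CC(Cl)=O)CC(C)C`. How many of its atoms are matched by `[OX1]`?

1

The query [OX1] means: aliphatic oxygen with one total connection — typically a carbonyl =O or an oxide.
Check the 15 heavy atoms by environment: 6× C (X4) → no; 1× C (X3) → no; 1× O (X1) → match; 1× Cl (X1) → no; 6× c (aromatic, X3) → no.
That gives 1 matching atom.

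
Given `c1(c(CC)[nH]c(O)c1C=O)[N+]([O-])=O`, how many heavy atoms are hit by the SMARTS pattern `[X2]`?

The query [X2] means: any atom with exactly two total connections (bonds + H).
Check the 13 heavy atoms by environment: 1× n (aromatic, X3) → no; 4× c (aromatic, X3) → no; 1× O (X2) → match; 1× N (charge +1, X3) → no; 1× O (charge -1, X1) → no; 2× O (X1) → no; 2× C (X4) → no; 1× C (X3) → no.
That gives 1 matching atom.

1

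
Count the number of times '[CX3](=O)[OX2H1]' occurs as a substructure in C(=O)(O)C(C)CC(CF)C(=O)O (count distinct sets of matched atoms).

2

[CX3](=O)[OX2H1] is the SMARTS for a carboxylic acid: an sp2 carbon double-bonded to O and single-bonded to an -OH oxygen.
The molecule carries 2 separate instances of a carboxylic acid group (-C(=O)OH) meeting every constraint; each maps to a distinct set of atoms, giving 2 matches.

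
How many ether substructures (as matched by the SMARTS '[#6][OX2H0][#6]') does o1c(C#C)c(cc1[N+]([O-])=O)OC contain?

[#6][OX2H0][#6] is the SMARTS for an ether: an aliphatic oxygen bridging two carbons with no H on the oxygen.
Exactly one fragment in the molecule meets all constraints, giving 1 match.

1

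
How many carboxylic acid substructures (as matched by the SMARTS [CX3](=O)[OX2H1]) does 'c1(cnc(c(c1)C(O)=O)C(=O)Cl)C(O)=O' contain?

2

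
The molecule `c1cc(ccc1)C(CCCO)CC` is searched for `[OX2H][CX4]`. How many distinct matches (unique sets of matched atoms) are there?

[OX2H][CX4] is the SMARTS for an aliphatic alcohol: a hydroxyl oxygen bound to an sp3 (X4) carbon.
Exactly one fragment in the molecule meets all constraints, giving 1 match.

1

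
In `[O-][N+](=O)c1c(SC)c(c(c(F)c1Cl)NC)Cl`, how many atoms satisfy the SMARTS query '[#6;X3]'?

6

The query [#6;X3] means: any carbon (aromatic or not) with three total connections.
Check the 16 heavy atoms by environment: 6× c (aromatic, X3) → match; 1× S (X2) → no; 2× C (X4) → no; 2× Cl (X1) → no; 1× F (X1) → no; 1× N (charge +1, X3) → no; 1× O (charge -1, X1) → no; 1× O (X1) → no; 1× N (X3) → no.
That gives 6 matching atoms.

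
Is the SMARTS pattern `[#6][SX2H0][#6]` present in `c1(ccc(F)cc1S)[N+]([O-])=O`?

No

The pattern [#6][SX2H0][#6] describes an aliphatic sulfur bridging two carbons with no H on the sulfur — a thioether.
The closest candidate here is a thiol (-SH), but the sulfur has H1, not H0 bridging two carbons. No other fragment satisfies the full query, so there is no match.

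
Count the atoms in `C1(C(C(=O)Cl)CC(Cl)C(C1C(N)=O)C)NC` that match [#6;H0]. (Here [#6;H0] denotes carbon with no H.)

Check the 16 heavy atoms by environment: 5× C (H1) → no; 1× C (H2) → no; 1× N (H1) → no; 2× C (H3) → no; 2× Cl (H0) → no; 2× C (H0) → match; 2× O (H0) → no; 1× N (H2) → no.
That gives 2 matching atoms.

2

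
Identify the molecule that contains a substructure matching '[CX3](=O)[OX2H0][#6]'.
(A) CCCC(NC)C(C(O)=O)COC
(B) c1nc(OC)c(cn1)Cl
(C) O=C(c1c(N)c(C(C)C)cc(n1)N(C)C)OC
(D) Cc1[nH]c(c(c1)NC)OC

C

[CX3](=O)[OX2H0][#6] describes a carbonyl carbon bonded to an oxygen that is itself bonded to carbon (no H on that O) (an ester).
(A) has a methoxy ether (-OCH3) but the ether oxygen is not adjacent to a C=O carbon.
(B) has a methoxy ether (-OCH3) but the ether oxygen is not adjacent to a C=O carbon.
(C) contains a methyl-ester group (-C(=O)OCH3), which satisfies every atom and bond constraint.
(D) has a methoxy ether (-OCH3) but the ether oxygen is not adjacent to a C=O carbon.
So the answer is (C).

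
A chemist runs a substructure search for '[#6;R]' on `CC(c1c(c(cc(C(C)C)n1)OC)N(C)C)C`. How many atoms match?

5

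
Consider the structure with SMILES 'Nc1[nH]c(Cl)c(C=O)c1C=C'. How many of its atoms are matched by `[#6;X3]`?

Check the 11 heavy atoms by environment: 1× n (aromatic, X3) → no; 4× c (aromatic, X3) → match; 1× Cl (X1) → no; 3× C (X3) → match; 1× N (X3) → no; 1× O (X1) → no.
Summing the matching environments: 4 + 3 = 7 matching atoms.

7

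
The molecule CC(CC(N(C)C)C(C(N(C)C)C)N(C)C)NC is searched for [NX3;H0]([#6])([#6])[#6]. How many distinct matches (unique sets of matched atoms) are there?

3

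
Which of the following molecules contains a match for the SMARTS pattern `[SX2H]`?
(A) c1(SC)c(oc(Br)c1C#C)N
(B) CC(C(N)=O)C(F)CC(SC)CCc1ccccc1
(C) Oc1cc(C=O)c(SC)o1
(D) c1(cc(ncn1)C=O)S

D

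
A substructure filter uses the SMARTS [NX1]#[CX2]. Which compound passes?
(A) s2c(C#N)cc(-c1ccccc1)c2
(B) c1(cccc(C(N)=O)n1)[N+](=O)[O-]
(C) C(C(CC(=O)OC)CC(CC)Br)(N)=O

[NX1]#[CX2] describes a nitrogen triple-bonded to a two-connected carbon (a nitrile).
(A) contains a nitrile (-C#N), which satisfies every atom and bond constraint.
(B) has a nitro group (-[N+](=O)[O-]) but there is no C#N triple bond.
(C) has a primary amide (-C(=O)NH2) but the nitrogen is NX3, not NX1.
So the answer is (A).

A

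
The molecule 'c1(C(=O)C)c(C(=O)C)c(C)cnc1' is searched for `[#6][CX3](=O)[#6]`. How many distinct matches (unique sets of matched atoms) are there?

2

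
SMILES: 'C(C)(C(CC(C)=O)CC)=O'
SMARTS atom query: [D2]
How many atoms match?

The query [D2] means: atom with exactly two heavy-atom neighbours.
Check the 10 heavy atoms by environment: 2× C (D2) → match; 3× C (D3) → no; 2× O (D1) → no; 3× C (D1) → no.
That gives 2 matching atoms.

2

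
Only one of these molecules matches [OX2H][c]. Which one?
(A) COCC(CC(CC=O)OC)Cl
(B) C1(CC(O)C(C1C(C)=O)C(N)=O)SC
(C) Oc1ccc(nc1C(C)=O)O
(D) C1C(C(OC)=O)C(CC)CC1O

[OX2H][c] describes a hydroxyl oxygen attached to an aromatic carbon (a phenol).
(A) has a methoxy ether (-OCH3) but the oxygen has H0, not H1.
(B) has a hydroxyl group (-OH) but the -OH is on an aliphatic carbon, not an aromatic c.
(C) contains a hydroxyl group (-OH), which satisfies every atom and bond constraint.
(D) has a hydroxyl group (-OH) but the -OH is on an aliphatic carbon, not an aromatic c.
So the answer is (C).

C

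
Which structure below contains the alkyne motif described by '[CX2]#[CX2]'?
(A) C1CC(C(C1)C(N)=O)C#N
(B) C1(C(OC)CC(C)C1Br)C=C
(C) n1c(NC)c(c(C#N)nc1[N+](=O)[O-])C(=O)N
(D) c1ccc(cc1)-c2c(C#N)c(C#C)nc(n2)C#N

D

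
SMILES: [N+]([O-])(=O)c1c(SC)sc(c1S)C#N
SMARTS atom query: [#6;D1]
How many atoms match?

1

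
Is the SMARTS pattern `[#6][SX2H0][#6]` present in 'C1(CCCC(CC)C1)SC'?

Yes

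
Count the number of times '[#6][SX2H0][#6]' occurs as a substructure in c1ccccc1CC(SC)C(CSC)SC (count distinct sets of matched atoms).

3

[#6][SX2H0][#6] is the SMARTS for a thioether: an aliphatic sulfur bridging two carbons with no H on the sulfur.
The molecule carries 3 separate instances of a methylthio ether (-SCH3) meeting every constraint; each maps to a distinct set of atoms, giving 3 matches.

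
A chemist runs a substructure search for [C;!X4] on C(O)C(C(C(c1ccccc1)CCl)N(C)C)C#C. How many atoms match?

2

The query [C;!X4] means: aliphatic carbon that does not have four total connections.
Check the 18 heavy atoms by environment: 7× C (X4) → no; 1× O (X2) → no; 6× c (aromatic, X3) → no; 2× C (X2) → match; 1× N (X3) → no; 1× Cl (X1) → no.
That gives 2 matching atoms.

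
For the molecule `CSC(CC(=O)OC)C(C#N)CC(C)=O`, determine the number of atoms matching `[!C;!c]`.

5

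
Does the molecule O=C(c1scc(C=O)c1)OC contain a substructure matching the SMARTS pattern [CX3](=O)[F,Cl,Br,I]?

No

The pattern [CX3](=O)[F,Cl,Br,I] describes a carbonyl carbon bonded to a halogen — an acyl halide.
The closest candidate here is a methyl-ester group (-C(=O)OCH3), but the carbonyl is bonded to -O-C, not to a halogen. No other fragment satisfies the full query, so there is no match.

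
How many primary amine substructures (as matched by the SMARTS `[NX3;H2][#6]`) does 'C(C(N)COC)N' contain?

2

[NX3;H2][#6] is the SMARTS for a primary amine: a trivalent nitrogen with two H attached to carbon.
The molecule carries 2 separate instances of a primary amino group (-NH2) meeting every constraint; each maps to a distinct set of atoms, giving 2 matches.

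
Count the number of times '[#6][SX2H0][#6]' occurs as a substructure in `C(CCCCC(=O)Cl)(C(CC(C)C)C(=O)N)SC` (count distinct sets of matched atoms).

1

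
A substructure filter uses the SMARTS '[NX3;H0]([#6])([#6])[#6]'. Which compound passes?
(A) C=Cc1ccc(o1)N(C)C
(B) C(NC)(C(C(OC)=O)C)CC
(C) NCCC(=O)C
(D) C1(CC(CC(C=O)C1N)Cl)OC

A

[NX3;H0]([#6])([#6])[#6] describes a trivalent nitrogen with no H, bonded to three carbons (a tertiary amine).
(A) contains a dimethylamino group (-N(CH3)2), which satisfies every atom and bond constraint.
(B) has an N-methylamino group (-NHCH3) but the nitrogen still has one H (H1), not H0.
(C) has a primary amino group (-NH2) but the nitrogen has H2, not H0 with three carbons.
(D) has a primary amino group (-NH2) but the nitrogen has H2, not H0 with three carbons.
So the answer is (A).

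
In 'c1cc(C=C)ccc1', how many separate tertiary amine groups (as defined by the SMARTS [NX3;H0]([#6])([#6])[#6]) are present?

0

[NX3;H0]([#6])([#6])[#6] is the SMARTS for a tertiary amine: a trivalent nitrogen with no H, bonded to three carbons.
No fragment in the molecule satisfies every constraint, giving 0 matches.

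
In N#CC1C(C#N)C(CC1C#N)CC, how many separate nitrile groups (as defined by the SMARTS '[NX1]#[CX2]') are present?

3

[NX1]#[CX2] is the SMARTS for a nitrile: a nitrogen triple-bonded to a two-connected carbon.
The molecule carries 3 separate instances of a nitrile (-C#N) meeting every constraint; each maps to a distinct set of atoms, giving 3 matches.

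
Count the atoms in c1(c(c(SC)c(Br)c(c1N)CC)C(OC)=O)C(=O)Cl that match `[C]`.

The query [C] means: uppercase C matches aliphatic (non-aromatic) carbon only.
Check the 19 heavy atoms by environment: 6× c (aromatic) → no; 6× C → match; 3× O → no; 1× Cl → no; 1× Br → no; 1× S → no; 1× N → no.
That gives 6 matching atoms.

6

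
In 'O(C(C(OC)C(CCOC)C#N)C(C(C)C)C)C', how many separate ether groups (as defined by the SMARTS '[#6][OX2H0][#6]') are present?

3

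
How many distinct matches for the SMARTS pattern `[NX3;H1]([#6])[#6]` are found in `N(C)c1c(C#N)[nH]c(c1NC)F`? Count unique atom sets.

[NX3;H1]([#6])[#6] is the SMARTS for a secondary amine: a trivalent nitrogen with one H, bonded to two carbons.
The molecule carries 2 separate instances of an N-methylamino group (-NHCH3) meeting every constraint; each maps to a distinct set of atoms, giving 2 matches.

2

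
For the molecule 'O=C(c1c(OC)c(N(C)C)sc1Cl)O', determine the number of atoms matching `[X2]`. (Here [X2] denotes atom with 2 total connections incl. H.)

3

The query [X2] means: any atom with exactly two total connections (bonds + H).
Check the 14 heavy atoms by environment: 1× s (aromatic, X2) → match; 4× c (aromatic, X3) → no; 2× O (X2) → match; 3× C (X4) → no; 1× Cl (X1) → no; 1× C (X3) → no; 1× O (X1) → no; 1× N (X3) → no.
Summing the matching environments: 1 + 2 = 3 matching atoms.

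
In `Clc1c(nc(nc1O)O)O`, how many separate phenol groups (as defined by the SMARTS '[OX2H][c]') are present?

3

[OX2H][c] is the SMARTS for a phenol: a hydroxyl oxygen attached to an aromatic carbon.
The molecule carries 3 separate instances of a hydroxyl group (-OH) meeting every constraint; each maps to a distinct set of atoms, giving 3 matches.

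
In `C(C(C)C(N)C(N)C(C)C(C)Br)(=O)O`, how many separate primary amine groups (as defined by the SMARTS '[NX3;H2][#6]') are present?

2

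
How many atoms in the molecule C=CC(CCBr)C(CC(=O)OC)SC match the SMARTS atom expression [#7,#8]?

The query [#7,#8] means: nitrogen or oxygen (comma = OR).
Check the 14 heavy atoms by environment: 10× C → no; 1× S → no; 1× Br → no; 2× O → match.
That gives 2 matching atoms.

2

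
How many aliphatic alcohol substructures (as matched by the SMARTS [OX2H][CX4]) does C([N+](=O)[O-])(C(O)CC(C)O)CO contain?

[OX2H][CX4] is the SMARTS for an aliphatic alcohol: a hydroxyl oxygen bound to an sp3 (X4) carbon.
The molecule carries 3 separate instances of a hydroxyl group (-OH) meeting every constraint; each maps to a distinct set of atoms, giving 3 matches.

3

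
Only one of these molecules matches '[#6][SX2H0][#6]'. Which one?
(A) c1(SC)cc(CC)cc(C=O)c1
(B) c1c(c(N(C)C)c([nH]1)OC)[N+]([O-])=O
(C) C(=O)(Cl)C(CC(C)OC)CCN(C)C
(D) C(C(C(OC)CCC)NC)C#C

A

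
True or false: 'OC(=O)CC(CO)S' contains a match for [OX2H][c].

False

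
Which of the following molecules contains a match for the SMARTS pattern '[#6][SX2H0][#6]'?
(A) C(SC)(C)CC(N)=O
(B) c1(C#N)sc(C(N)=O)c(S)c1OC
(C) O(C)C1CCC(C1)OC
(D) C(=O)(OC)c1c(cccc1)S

A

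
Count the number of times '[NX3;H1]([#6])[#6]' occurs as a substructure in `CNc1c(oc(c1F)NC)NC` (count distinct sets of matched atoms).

3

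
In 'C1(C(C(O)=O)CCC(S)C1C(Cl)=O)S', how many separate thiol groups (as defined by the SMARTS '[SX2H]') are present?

2

[SX2H] is the SMARTS for a thiol: an aliphatic sulfur with two connections, one being H.
The molecule carries 2 separate instances of a thiol (-SH) meeting every constraint; each maps to a distinct set of atoms, giving 2 matches.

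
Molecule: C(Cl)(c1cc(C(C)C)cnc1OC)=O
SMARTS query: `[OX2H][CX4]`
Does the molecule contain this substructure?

The pattern [OX2H][CX4] describes a hydroxyl oxygen bound to an sp3 (X4) carbon — an aliphatic alcohol.
The closest candidate here is a methoxy ether (-OCH3), but the oxygen has H0 (ether), not H1. No other fragment satisfies the full query, so there is no match.

No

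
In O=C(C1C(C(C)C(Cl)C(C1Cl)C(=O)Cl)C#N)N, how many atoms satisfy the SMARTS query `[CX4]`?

The query [CX4] means: C with X4: aliphatic carbon with exactly 4 total connections (bonds + H).
Check the 17 heavy atoms by environment: 7× C (X4) → match; 2× C (X3) → no; 2× O (X1) → no; 1× N (X3) → no; 3× Cl (X1) → no; 1× C (X2) → no; 1× N (X1) → no.
That gives 7 matching atoms.

7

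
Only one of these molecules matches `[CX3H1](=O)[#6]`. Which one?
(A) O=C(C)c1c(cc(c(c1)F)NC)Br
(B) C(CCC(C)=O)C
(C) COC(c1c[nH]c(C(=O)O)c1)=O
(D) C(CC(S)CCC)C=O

[CX3H1](=O)[#6] describes an sp2 carbon with one H, double-bonded to O and single-bonded to carbon (an aldehyde).
(A) has an acetyl/ketone group (-C(=O)CH3) but the carbonyl carbon has H0 (two carbon neighbours), not H1.
(B) has an acetyl/ketone group (-C(=O)CH3) but the carbonyl carbon has H0 (two carbon neighbours), not H1.
(C) has a methyl-ester group (-C(=O)OCH3) but the carbonyl carbon has H0, not H1.
(D) contains an aldehyde (-CHO), which satisfies every atom and bond constraint.
So the answer is (D).

D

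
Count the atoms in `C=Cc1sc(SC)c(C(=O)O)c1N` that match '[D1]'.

The query [D1] means: atom with exactly one heavy-atom neighbour (degree 1).
Check the 13 heavy atoms by environment: 1× s (aromatic, D2) → no; 4× c (aromatic, D3) → no; 1× N (D1) → match; 1× S (D2) → no; 2× C (D1) → match; 1× C (D3) → no; 2× O (D1) → match; 1× C (D2) → no.
Summing the matching environments: 1 + 2 + 2 = 5 matching atoms.

5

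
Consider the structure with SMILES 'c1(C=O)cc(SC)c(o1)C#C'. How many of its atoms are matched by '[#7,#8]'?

2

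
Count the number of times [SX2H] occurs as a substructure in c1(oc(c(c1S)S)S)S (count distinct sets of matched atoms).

4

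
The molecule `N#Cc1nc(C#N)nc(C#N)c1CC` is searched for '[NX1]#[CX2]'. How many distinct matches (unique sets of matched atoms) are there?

[NX1]#[CX2] is the SMARTS for a nitrile: a nitrogen triple-bonded to a two-connected carbon.
The molecule carries 3 separate instances of a nitrile (-C#N) meeting every constraint; each maps to a distinct set of atoms, giving 3 matches.

3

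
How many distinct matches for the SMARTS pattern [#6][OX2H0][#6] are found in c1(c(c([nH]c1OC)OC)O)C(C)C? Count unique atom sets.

2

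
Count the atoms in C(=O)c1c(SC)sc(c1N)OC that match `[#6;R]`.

The query [#6;R] means: carbon that is part of a ring.
Check the 12 heavy atoms by environment: 1× s (aromatic, in 5-ring) → no; 4× c (aromatic, in 5-ring) → match; 3× C (acyclic) → no; 2× O (acyclic) → no; 1× N (acyclic) → no; 1× S (acyclic) → no.
That gives 4 matching atoms.

4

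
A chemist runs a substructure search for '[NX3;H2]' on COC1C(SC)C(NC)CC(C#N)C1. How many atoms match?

0

The query [NX3;H2] means: aliphatic N with 3 total connections, two of them H — an -NH2 nitrogen (amine or amide).
Check the 14 heavy atoms by environment: 4× C (H1, X4) → no; 2× C (H2, X4) → no; 1× S (H0, X2) → no; 3× C (H3, X4) → no; 1× O (H0, X2) → no; 1× N (H1, X3) → no; 1× C (H0, X2) → no; 1× N (H0, X1) → no.
No environment satisfies the query, so 0 matching atoms.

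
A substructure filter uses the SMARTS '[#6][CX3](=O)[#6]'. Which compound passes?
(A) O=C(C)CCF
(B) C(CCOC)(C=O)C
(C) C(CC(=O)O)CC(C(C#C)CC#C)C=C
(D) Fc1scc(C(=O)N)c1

A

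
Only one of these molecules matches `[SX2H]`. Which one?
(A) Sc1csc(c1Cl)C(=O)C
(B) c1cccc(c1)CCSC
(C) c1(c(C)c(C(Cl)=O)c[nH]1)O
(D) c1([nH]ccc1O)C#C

A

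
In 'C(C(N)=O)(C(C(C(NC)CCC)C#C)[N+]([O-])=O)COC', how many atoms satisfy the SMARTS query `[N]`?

3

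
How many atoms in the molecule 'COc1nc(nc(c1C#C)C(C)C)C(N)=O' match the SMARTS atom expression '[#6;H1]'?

The query [#6;H1] means: any carbon bearing exactly one hydrogen.
Check the 16 heavy atoms by environment: 2× n (aromatic, H0) → no; 4× c (aromatic, H0) → no; 2× C (H0) → no; 2× O (H0) → no; 1× N (H2) → no; 2× C (H1) → match; 3× C (H3) → no.
That gives 2 matching atoms.

2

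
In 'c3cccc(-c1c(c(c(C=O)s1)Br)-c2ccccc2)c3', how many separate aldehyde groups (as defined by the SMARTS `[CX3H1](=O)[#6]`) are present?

[CX3H1](=O)[#6] is the SMARTS for an aldehyde: an sp2 carbon with one H, double-bonded to O and single-bonded to carbon.
Exactly one fragment in the molecule meets all constraints, giving 1 match.

1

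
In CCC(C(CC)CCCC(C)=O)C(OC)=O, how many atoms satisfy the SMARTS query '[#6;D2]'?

The query [#6;D2] means: any carbon bonded to exactly two heavy atoms.
Check the 16 heavy atoms by environment: 4× C (D1) → no; 5× C (D2) → match; 4× C (D3) → no; 2× O (D1) → no; 1× O (D2) → no.
That gives 5 matching atoms.

5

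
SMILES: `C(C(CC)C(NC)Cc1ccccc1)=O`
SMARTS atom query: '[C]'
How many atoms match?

The query [C] means: uppercase C matches aliphatic (non-aromatic) carbon only.
Check the 15 heavy atoms by environment: 7× C → match; 6× c (aromatic) → no; 1× O → no; 1× N → no.
That gives 7 matching atoms.

7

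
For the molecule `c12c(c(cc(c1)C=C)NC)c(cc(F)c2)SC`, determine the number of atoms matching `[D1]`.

4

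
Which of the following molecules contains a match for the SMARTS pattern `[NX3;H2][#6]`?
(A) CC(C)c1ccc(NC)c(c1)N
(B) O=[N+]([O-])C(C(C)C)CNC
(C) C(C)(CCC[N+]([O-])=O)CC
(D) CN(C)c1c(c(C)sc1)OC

[NX3;H2][#6] describes a trivalent nitrogen with two H attached to carbon (a primary amine).
(A) contains a primary amino group (-NH2), which satisfies every atom and bond constraint.
(B) has an N-methylamino group (-NHCH3) but the nitrogen bears two carbons and only one H (H1), not H2.
(C) has a nitro group (-[N+](=O)[O-]) but the nitrogen is [N+] with no H, not NX3H2.
(D) has a dimethylamino group (-N(CH3)2) but the nitrogen has H0, not H2.
So the answer is (A).

A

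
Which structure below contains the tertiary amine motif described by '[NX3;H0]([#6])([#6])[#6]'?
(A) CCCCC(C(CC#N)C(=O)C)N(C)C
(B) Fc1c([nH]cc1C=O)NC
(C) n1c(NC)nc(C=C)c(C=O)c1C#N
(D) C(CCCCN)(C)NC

A

[NX3;H0]([#6])([#6])[#6] describes a trivalent nitrogen with no H, bonded to three carbons (a tertiary amine).
(A) contains a dimethylamino group (-N(CH3)2), which satisfies every atom and bond constraint.
(B) has an N-methylamino group (-NHCH3) but the nitrogen still has one H (H1), not H0.
(C) has an N-methylamino group (-NHCH3) but the nitrogen still has one H (H1), not H0.
(D) has an N-methylamino group (-NHCH3) but the nitrogen still has one H (H1), not H0.
So the answer is (A).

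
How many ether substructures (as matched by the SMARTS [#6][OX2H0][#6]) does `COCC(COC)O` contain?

[#6][OX2H0][#6] is the SMARTS for an ether: an aliphatic oxygen bridging two carbons with no H on the oxygen.
The molecule carries 2 separate instances of a methoxy ether (-OCH3) meeting every constraint; each maps to a distinct set of atoms, giving 2 matches.

2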